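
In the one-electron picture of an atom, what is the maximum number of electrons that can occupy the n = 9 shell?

A shell holds 2n² electrons: 2 × 9² = 2 × 81 = 162.

162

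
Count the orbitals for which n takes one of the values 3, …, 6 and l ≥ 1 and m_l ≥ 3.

10

Go shell by shell, enumerating (l, m_l) with l ≥ 1 and m_l ≥ 3:
n=4 → 1; n=5 → 3; n=6 → 6.
Total orbitals: 1 + 3 + 6 = 10.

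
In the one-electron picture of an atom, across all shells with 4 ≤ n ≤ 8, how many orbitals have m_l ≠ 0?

For each n in the range, tally the orbitals obeying m_l ≠ 0:
n=4 → 12; n=5 → 20; n=6 → 30; n=7 → 42; n=8 → 56.
Total orbitals: 12 + 20 + 30 + 42 + 56 = 160.

160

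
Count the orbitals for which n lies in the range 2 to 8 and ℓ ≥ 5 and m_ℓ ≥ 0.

Go shell by shell, enumerating (ℓ, m_ℓ) with ℓ ≥ 5 and m_ℓ ≥ 0:
n=6 → 6; n=7 → 13; n=8 → 21.
Total orbitals: 6 + 13 + 21 = 40.

40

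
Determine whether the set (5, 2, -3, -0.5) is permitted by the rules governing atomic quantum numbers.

Not allowed

The magnetic quantum number must satisfy −l ≤ m_l ≤ l. With l = 2, m_l can only be -2, -1, 0, 1, 2, so m_l = -3 is forbidden.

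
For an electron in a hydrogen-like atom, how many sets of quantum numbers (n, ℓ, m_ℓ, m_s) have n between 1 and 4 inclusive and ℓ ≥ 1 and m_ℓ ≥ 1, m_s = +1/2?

For each n in the range, tally the orbitals obeying ℓ ≥ 1 and m_ℓ ≥ 1:
n=2 → 1; n=3 → 3; n=4 → 6.
Orbitals: 1 + 3 + 6 = 10. With m_s fixed to +1/2 there is one state per orbital, so 10 states.

10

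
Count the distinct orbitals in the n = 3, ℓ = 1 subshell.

A subshell has 2ℓ+1 orbitals; with ℓ = 1, that's 3.

3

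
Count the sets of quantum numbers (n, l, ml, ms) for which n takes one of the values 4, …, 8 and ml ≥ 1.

Go shell by shell, enumerating (l, ml) with ml ≥ 1:
n=4 → 6; n=5 → 10; n=6 → 15; n=7 → 21; n=8 → 28.
Orbitals: 6 + 10 + 15 + 21 + 28 = 80. Including both spin states (ms = ±1/2) gives 2 × 80 = 160 states.

160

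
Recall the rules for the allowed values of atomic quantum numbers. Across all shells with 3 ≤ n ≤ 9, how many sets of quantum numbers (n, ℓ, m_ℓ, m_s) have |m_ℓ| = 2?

Go shell by shell, enumerating (ℓ, m_ℓ) with |m_ℓ| = 2:
n=3 → 2; n=4 → 4; n=5 → 6; n=6 → 8; n=7 → 10; n=8 → 12; n=9 → 14.
Orbitals: 2 + 4 + 6 + 8 + 10 + 12 + 14 = 56. Including both spin states (m_s = ±1/2) gives 2 × 56 = 112 states.

112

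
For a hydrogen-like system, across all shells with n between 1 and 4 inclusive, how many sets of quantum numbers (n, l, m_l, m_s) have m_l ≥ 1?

20

Treat each shell separately and count matching orbitals:
n=2 → 1; n=3 → 3; n=4 → 6.
Orbitals: 1 + 3 + 6 = 10. Including both spin states (m_s = ±1/2) gives 2 × 10 = 20 states.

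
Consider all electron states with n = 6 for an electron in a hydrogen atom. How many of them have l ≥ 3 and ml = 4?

4

With n = 6 the allowed l are 0, 1, …, 5.
Contributions: l=4 → 1; l=5 → 1.
Orbitals: 1 + 1 = 2. Each orbital carries two spin states, so 2 × 2 = 4 states.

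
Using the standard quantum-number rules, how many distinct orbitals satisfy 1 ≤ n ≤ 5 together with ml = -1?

For each n in the range, tally the orbitals obeying ml = -1:
n=2 → 1; n=3 → 2; n=4 → 3; n=5 → 4.
Total orbitals: 1 + 2 + 3 + 4 = 10.

10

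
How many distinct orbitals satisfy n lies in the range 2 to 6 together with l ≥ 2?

70

Treat each shell separately and count matching orbitals:
n=3 → 5; n=4 → 12; n=5 → 21; n=6 → 32.
Total orbitals: 5 + 12 + 21 + 32 = 70.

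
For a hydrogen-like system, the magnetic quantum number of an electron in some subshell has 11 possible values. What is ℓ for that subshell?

m_ℓ ranges over 2ℓ+1 integers, so 2ℓ+1 = 11 ⇒ ℓ = 5.

ℓ = 5 (h)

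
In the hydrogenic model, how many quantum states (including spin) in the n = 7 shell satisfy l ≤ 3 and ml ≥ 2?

6

With n = 7 the allowed l are 0, 1, …, 6.
The (l, ml) pairs meeting l ≤ 3 and ml ≥ 2 give: l=2 → 1; l=3 → 2.
Orbitals: 1 + 2 = 3. Each orbital carries two spin states, so 3 × 2 = 6 states.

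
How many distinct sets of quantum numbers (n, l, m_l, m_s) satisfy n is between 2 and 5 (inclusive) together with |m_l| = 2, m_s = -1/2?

Go shell by shell, enumerating (l, m_l) with |m_l| = 2:
n=3 → 2; n=4 → 4; n=5 → 6.
Orbitals: 2 + 4 + 6 = 12. With m_s fixed to -1/2 there is one state per orbital, so 12 states.

12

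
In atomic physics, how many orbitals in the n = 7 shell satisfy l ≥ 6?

13

Contributions: l=6 → 13.
Total orbitals: 13.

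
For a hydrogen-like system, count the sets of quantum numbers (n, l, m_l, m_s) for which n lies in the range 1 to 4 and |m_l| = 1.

24

Work shell by shell — for each n, count the (l, m_l) pairs that satisfy |m_l| = 1:
n=2 → 2; n=3 → 4; n=4 → 6.
Orbitals: 2 + 4 + 6 = 12. Including both spin states (m_s = ±1/2) gives 2 × 12 = 24 states.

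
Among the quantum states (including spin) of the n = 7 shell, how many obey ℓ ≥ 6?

26

With n = 7 the allowed ℓ are 0, 1, …, 6.
Per ℓ-value: ℓ=6 → 13.
Orbitals: 13. Each orbital carries two spin states, so 13 × 2 = 26 states.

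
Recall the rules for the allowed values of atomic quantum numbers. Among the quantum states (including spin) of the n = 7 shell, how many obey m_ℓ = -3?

The n = 7 shell has ℓ = 0 through 6; check each.
Orbitals with m_ℓ = -3, by ℓ: ℓ=3 → 1; ℓ=4 → 1; ℓ=5 → 1; ℓ=6 → 1.
Orbitals: 1 + 1 + 1 + 1 = 4. Each orbital carries two spin states, so 4 × 2 = 8 states.

8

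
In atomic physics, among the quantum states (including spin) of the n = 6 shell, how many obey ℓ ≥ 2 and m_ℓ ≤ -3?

With n = 6 the allowed ℓ are 0, 1, …, 5.
Orbitals with ℓ ≥ 2 and m_ℓ ≤ -3, by ℓ: ℓ=3 → 1; ℓ=4 → 2; ℓ=5 → 3.
Orbitals: 1 + 2 + 3 = 6. Each orbital carries two spin states, so 6 × 2 = 12 states.

12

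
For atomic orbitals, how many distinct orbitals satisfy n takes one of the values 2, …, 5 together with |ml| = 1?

20

Per-shell orbital counts meeting the constraint:
n=2 → 2; n=3 → 4; n=4 → 6; n=5 → 8.
Total orbitals: 2 + 4 + 6 + 8 = 20.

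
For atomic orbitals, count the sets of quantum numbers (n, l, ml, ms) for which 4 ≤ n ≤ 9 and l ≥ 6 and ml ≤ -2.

Go shell by shell, enumerating (l, ml) with l ≥ 6 and ml ≤ -2:
n=7 → 5; n=8 → 11; n=9 → 18.
Orbitals: 5 + 11 + 18 = 34. Including both spin states (ms = ±1/2) gives 2 × 34 = 68 states.

68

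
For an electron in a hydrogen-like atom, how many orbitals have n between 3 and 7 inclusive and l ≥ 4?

Work shell by shell — for each n, count the (l, m_l) pairs that satisfy l ≥ 4:
n=5 → 9; n=6 → 20; n=7 → 33.
Total orbitals: 9 + 20 + 33 = 62.

62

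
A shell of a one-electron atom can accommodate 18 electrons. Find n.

n = 3

2n² = 18 ⇒ n² = 9 ⇒ n = 3.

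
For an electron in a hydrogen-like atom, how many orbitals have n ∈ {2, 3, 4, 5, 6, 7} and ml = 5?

3

For each n in the range, tally the orbitals obeying ml = 5:
n=6 → 1; n=7 → 2.
Total orbitals: 1 + 2 = 3.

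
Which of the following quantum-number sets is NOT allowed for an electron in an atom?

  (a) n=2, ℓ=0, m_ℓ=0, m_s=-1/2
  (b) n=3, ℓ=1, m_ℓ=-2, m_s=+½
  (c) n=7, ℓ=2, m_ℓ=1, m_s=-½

(b)

(b) has |m_ℓ| = 2 > ℓ = 1, violating −ℓ ≤ m_ℓ ≤ ℓ.
The remaining sets (a), (c) satisfy all four rules.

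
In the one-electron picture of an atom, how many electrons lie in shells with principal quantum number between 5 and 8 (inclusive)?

Shell n has n² orbitals: 5²=25 + 6²=36 + 7²=49 + 8²=64 = 174 orbitals.
Two spin states per orbital: 2 × 174 = 348 electrons.

348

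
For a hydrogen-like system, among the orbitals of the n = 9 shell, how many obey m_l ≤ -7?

For n = 9, l ranges over 0 … 8.
The (l, m_l) pairs meeting m_l ≤ -7 give: l=7 → 1; l=8 → 2.
Total orbitals: 1 + 2 = 3.

3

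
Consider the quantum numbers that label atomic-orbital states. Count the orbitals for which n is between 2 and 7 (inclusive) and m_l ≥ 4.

Treat each shell separately and count matching orbitals:
n=5 → 1; n=6 → 3; n=7 → 6.
Total orbitals: 1 + 3 + 6 = 10.

10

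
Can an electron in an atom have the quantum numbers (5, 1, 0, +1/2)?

Allowed

n = 5 is a positive integer. ℓ = 1 satisfies 0 ≤ ℓ ≤ n−1 = 4. m_ℓ = 0 lies in the range −ℓ … +ℓ (here −1 … 1). m_s = +1/2 is one of ±1/2.
All four constraints are satisfied.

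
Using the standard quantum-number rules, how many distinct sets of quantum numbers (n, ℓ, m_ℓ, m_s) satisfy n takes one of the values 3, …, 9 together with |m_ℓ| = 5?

Count contributing orbitals for each principal shell:
n=6 → 2; n=7 → 4; n=8 → 6; n=9 → 8.
Orbitals: 2 + 4 + 6 + 8 = 20. Including both spin states (m_s = ±1/2) gives 2 × 20 = 40 states.

40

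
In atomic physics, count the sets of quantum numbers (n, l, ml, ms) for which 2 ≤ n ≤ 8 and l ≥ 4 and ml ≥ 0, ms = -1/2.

Count contributing orbitals for each principal shell:
n=5 → 5; n=6 → 11; n=7 → 18; n=8 → 26.
Orbitals: 5 + 11 + 18 + 26 = 60. With ms fixed to -1/2 there is one state per orbital, so 60 states.

60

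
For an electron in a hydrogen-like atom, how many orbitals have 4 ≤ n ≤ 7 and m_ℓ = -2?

14

For each n in the range, tally the orbitals obeying m_ℓ = -2:
n=4 → 2; n=5 → 3; n=6 → 4; n=7 → 5.
Total orbitals: 2 + 3 + 4 + 5 = 14.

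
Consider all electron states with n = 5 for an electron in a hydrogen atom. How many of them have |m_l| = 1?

16

Go through l = 0, …, 4 (the values permitted for n = 5).
Contributions: l=1 → 2; l=2 → 2; l=3 → 2; l=4 → 2.
Orbitals: 2 + 2 + 2 + 2 = 8. Each orbital carries two spin states, so 8 × 2 = 16 states.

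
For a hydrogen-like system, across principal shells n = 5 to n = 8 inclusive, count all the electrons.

Shell n has n² orbitals: 5²=25 + 6²=36 + 7²=49 + 8²=64 = 174 orbitals.
Two spin states per orbital: 2 × 174 = 348 electrons.

348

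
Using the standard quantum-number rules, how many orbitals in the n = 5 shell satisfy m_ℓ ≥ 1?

10

Per ℓ-value: ℓ=1 → 1; ℓ=2 → 2; ℓ=3 → 3; ℓ=4 → 4.
Total orbitals: 1 + 2 + 3 + 4 = 10.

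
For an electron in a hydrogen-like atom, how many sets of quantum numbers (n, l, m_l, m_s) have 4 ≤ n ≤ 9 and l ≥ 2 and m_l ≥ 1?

Per-shell orbital counts meeting the constraint:
n=4 → 5; n=5 → 9; n=6 → 14; n=7 → 20; n=8 → 27; n=9 → 35.
Orbitals: 5 + 9 + 14 + 20 + 27 + 35 = 110. Including both spin states (m_s = ±1/2) gives 2 × 110 = 220 states.

220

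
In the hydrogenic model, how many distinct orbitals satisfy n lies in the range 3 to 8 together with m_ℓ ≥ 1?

83

Work shell by shell — for each n, count the (ℓ, m_ℓ) pairs that satisfy m_ℓ ≥ 1:
n=3 → 3; n=4 → 6; n=5 → 10; n=6 → 15; n=7 → 21; n=8 → 28.
Total orbitals: 3 + 6 + 10 + 15 + 21 + 28 = 83.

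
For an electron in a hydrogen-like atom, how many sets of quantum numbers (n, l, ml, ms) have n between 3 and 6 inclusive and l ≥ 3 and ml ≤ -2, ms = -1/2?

For each n in the range, tally the orbitals obeying l ≥ 3 and ml ≤ -2:
n=4 → 2; n=5 → 5; n=6 → 9.
Orbitals: 2 + 5 + 9 = 16. With ms fixed to -1/2 there is one state per orbital, so 16 states.

16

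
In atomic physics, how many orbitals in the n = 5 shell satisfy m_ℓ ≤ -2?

With n = 5 the allowed ℓ are 0, 1, …, 4.
The (ℓ, m_ℓ) pairs meeting m_ℓ ≤ -2 give: ℓ=2 → 1; ℓ=3 → 2; ℓ=4 → 3.
Total orbitals: 1 + 2 + 3 = 6.

6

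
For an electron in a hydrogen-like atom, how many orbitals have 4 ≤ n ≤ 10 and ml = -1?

42

Count contributing orbitals for each principal shell:
n=4 → 3; n=5 → 4; n=6 → 5; n=7 → 6; n=8 → 7; n=9 → 8; n=10 → 9.
Total orbitals: 3 + 4 + 5 + 6 + 7 + 8 + 9 = 42.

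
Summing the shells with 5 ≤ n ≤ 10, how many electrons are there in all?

Shell n has n² orbitals: 5²=25 + 6²=36 + 7²=49 + 8²=64 + 9²=81 + 10²=100 = 355 orbitals.
Two spin states per orbital: 2 × 355 = 710 electrons.

710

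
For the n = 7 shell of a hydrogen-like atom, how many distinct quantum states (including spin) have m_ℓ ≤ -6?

2

For n = 7, ℓ ranges over 0 … 6.
The (ℓ, m_ℓ) pairs meeting m_ℓ ≤ -6 give: ℓ=6 → 1.
Orbitals: 1. Each orbital carries two spin states, so 1 × 2 = 2 states.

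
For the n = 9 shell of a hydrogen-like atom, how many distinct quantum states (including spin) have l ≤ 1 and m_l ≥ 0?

6

With n = 9 the allowed l are 0, 1, …, 8.
Orbitals with l ≤ 1 and m_l ≥ 0, by l: l=0 → 1; l=1 → 2.
Orbitals: 1 + 2 = 3. Each orbital carries two spin states, so 3 × 2 = 6 states.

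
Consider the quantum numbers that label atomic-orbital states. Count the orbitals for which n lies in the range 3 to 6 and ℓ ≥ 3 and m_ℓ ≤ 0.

Work shell by shell — for each n, count the (ℓ, m_ℓ) pairs that satisfy ℓ ≥ 3 and m_ℓ ≤ 0:
n=4 → 4; n=5 → 9; n=6 → 15.
Total orbitals: 4 + 9 + 15 = 28.

28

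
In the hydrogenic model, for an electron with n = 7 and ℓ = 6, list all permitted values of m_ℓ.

-6, -5, -4, -3, -2, -1, 0, 1, 2, 3, 4, 5, 6

m_ℓ takes every integer from −ℓ to +ℓ. With ℓ = 6 that gives the 13 values -6, -5, -4, -3, -2, -1, 0, 1, 2, 3, 4, 5, 6.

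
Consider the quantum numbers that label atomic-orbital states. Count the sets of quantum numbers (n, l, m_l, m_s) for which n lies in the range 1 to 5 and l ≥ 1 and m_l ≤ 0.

60

Treat each shell separately and count matching orbitals:
n=2 → 2; n=3 → 5; n=4 → 9; n=5 → 14.
Orbitals: 2 + 5 + 9 + 14 = 30. Including both spin states (m_s = ±1/2) gives 2 × 30 = 60 states.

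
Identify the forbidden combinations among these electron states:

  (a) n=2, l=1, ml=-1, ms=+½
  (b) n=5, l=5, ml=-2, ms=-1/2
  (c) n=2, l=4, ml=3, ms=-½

(b) and (c)

(b) has l = 5 ≥ n = 5, violating 0 ≤ l ≤ n−1.
(c) has l = 4 ≥ n = 2, violating 0 ≤ l ≤ n−1.
The remaining set (a) satisfies all four rules.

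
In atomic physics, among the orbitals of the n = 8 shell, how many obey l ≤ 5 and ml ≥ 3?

6

Contributions: l=3 → 1; l=4 → 2; l=5 → 3.
Total orbitals: 1 + 2 + 3 = 6.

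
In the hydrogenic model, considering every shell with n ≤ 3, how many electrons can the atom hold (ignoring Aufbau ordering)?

Total orbitals = 1² + 2² + 3² = 14. Doubling for spin gives 28 electrons.

28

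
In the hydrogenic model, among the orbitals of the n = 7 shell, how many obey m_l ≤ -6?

Go through l = 0, …, 6 (the values permitted for n = 7).
Orbitals with m_l ≤ -6, by l: l=6 → 1.
Total orbitals: 1.

1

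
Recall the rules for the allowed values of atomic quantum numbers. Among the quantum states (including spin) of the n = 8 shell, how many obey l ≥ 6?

With n = 8 the allowed l are 0, 1, …, 7.
Orbitals with l ≥ 6, by l: l=6 → 13; l=7 → 15.
Orbitals: 13 + 15 = 28. Each orbital carries two spin states, so 28 × 2 = 56 states.

56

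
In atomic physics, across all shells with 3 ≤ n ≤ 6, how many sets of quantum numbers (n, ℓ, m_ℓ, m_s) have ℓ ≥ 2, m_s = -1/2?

70

For each n in the range, tally the orbitals obeying ℓ ≥ 2:
n=3 → 5; n=4 → 12; n=5 → 21; n=6 → 32.
Orbitals: 5 + 12 + 21 + 32 = 70. With m_s fixed to -1/2 there is one state per orbital, so 70 states.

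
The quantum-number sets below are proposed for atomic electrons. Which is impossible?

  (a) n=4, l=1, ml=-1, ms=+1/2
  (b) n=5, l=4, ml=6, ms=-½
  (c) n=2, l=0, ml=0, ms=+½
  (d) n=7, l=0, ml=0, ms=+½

(b)

(b) has |ml| = 6 > l = 4, violating −l ≤ ml ≤ l.
The remaining sets (a), (c), (d) satisfy all four rules.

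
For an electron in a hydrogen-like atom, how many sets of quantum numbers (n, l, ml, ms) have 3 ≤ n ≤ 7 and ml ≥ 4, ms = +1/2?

10

Treat each shell separately and count matching orbitals:
n=5 → 1; n=6 → 3; n=7 → 6.
Orbitals: 1 + 3 + 6 = 10. With ms fixed to +1/2 there is one state per orbital, so 10 states.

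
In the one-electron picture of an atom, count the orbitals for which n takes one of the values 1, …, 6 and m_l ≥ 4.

Per-shell orbital counts meeting the constraint:
n=5 → 1; n=6 → 3.
Total orbitals: 1 + 3 = 4.

4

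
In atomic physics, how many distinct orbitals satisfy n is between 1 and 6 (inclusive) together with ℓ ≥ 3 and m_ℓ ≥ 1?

22

Go shell by shell, enumerating (ℓ, m_ℓ) with ℓ ≥ 3 and m_ℓ ≥ 1:
n=4 → 3; n=5 → 7; n=6 → 12.
Total orbitals: 3 + 7 + 12 = 22.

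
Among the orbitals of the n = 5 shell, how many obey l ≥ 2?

For n = 5, l ranges over 0 … 4.
The (l, ml) pairs meeting l ≥ 2 give: l=2 → 5; l=3 → 7; l=4 → 9.
Total orbitals: 5 + 7 + 9 = 21.

21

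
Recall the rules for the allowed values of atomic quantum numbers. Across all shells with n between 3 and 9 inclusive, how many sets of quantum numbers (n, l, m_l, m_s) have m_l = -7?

Go shell by shell, enumerating (l, m_l) with m_l = -7:
n=8 → 1; n=9 → 2.
Orbitals: 1 + 2 = 3. Including both spin states (m_s = ±1/2) gives 2 × 3 = 6 states.

6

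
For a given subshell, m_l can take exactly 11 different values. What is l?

l = 5

m_l ranges over 2l+1 integers, so 2l+1 = 11 ⇒ l = 5.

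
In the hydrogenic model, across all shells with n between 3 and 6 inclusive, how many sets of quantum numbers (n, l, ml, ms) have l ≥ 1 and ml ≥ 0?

Treat each shell separately and count matching orbitals:
n=3 → 5; n=4 → 9; n=5 → 14; n=6 → 20.
Orbitals: 5 + 9 + 14 + 20 = 48. Including both spin states (ms = ±1/2) gives 2 × 48 = 96 states.

96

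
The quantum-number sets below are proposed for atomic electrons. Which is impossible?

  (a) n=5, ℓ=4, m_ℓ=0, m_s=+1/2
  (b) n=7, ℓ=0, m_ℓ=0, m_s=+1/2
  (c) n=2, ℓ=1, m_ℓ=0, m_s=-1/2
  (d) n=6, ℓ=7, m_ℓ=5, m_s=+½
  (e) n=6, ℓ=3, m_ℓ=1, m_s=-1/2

(d)

(d) has ℓ = 7 ≥ n = 6, violating 0 ≤ ℓ ≤ n−1.
The remaining sets (a), (b), (c), (e) satisfy all four rules.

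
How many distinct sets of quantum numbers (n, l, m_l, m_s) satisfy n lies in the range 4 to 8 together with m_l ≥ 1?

160

Work shell by shell — for each n, count the (l, m_l) pairs that satisfy m_l ≥ 1:
n=4 → 6; n=5 → 10; n=6 → 15; n=7 → 21; n=8 → 28.
Orbitals: 6 + 10 + 15 + 21 + 28 = 80. Including both spin states (m_s = ±1/2) gives 2 × 80 = 160 states.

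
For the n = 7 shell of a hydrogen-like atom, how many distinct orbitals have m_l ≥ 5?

With n = 7 the allowed l are 0, 1, …, 6.
Orbitals with m_l ≥ 5, by l: l=5 → 1; l=6 → 2.
Total orbitals: 1 + 2 = 3.

3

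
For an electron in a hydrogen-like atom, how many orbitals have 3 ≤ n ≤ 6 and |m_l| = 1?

28

Count contributing orbitals for each principal shell:
n=3 → 4; n=4 → 6; n=5 → 8; n=6 → 10.
Total orbitals: 4 + 6 + 8 + 10 = 28.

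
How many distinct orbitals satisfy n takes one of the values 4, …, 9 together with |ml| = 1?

Work shell by shell — for each n, count the (l, ml) pairs that satisfy |ml| = 1:
n=4 → 6; n=5 → 8; n=6 → 10; n=7 → 12; n=8 → 14; n=9 → 16.
Total orbitals: 6 + 8 + 10 + 12 + 14 + 16 = 66.

66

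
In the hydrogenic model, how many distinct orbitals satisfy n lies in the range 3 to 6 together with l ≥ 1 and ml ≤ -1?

34

For each n in the range, tally the orbitals obeying l ≥ 1 and ml ≤ -1:
n=3 → 3; n=4 → 6; n=5 → 10; n=6 → 15.
Total orbitals: 3 + 6 + 10 + 15 = 34.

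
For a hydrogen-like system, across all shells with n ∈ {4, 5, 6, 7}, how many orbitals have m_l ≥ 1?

52

Treat each shell separately and count matching orbitals:
n=4 → 6; n=5 → 10; n=6 → 15; n=7 → 21.
Total orbitals: 6 + 10 + 15 + 21 = 52.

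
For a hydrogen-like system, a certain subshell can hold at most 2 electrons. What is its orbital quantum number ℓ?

ℓ = 0

2(2ℓ+1) = 2 ⇒ 2ℓ+1 = 1 ⇒ ℓ = 0.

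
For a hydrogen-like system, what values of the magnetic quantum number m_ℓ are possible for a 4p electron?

The 4p subshell has ℓ = 1, and m_ℓ takes every integer from −ℓ to +ℓ. With ℓ = 1 that gives the 3 values -1, 0, 1.

-1, 0, 1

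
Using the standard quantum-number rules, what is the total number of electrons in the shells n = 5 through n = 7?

Shell n has n² orbitals: 5²=25 + 6²=36 + 7²=49 = 110 orbitals.
Two spin states per orbital: 2 × 110 = 220 electrons.

220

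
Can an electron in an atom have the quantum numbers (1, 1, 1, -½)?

The orbital quantum number must satisfy 0 ≤ l ≤ n−1. With n = 1 the allowed l values are 0, so l = 1 is out of range.

No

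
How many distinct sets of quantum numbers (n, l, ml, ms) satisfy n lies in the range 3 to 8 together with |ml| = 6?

12

Per-shell orbital counts meeting the constraint:
n=7 → 2; n=8 → 4.
Orbitals: 2 + 4 = 6. Including both spin states (ms = ±1/2) gives 2 × 6 = 12 states.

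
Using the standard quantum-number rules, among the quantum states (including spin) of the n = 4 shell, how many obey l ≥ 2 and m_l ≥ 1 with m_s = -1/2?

5

For n = 4, l ranges over 0 … 3.
Per l-value: l=2 → 2; l=3 → 3.
Orbitals: 2 + 3 = 5. With m_s fixed to a single value there is one state per orbital, giving 5 states.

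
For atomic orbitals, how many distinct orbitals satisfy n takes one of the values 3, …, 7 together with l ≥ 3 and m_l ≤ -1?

For each n in the range, tally the orbitals obeying l ≥ 3 and m_l ≤ -1:
n=4 → 3; n=5 → 7; n=6 → 12; n=7 → 18.
Total orbitals: 3 + 7 + 12 + 18 = 40.

40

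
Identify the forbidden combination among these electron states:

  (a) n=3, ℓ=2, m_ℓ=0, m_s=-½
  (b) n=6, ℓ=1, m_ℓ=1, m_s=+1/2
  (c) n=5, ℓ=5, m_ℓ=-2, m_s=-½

(c)

(c) has ℓ = 5 ≥ n = 5, violating 0 ≤ ℓ ≤ n−1.
The remaining sets (a), (b) satisfy all four rules.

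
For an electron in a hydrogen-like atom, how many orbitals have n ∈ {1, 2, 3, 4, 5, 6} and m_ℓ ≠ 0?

Per-shell orbital counts meeting the constraint:
n=2 → 2; n=3 → 6; n=4 → 12; n=5 → 20; n=6 → 30.
Total orbitals: 2 + 6 + 12 + 20 + 30 = 70.

70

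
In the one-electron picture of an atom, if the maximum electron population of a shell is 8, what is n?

2n² = 8 ⇒ n² = 4 ⇒ n = 2.

n = 2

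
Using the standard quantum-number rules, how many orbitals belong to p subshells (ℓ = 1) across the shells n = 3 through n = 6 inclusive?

12

A p subshell (ℓ = 1) exists for every n ≥ 2, so shells n = 3, 4, 5, 6 each contribute one — 4 subshells.
Since each p subshell has 2·1+1 = 3 orbitals, the total is 4 × 3 = 12.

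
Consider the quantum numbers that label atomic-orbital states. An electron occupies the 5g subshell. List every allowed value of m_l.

-4, -3, -2, -1, 0, 1, 2, 3, 4

The 5g subshell has l = 4, and m_l takes every integer from −l to +l. With l = 4 that gives the 9 values -4, -3, -2, -1, 0, 1, 2, 3, 4.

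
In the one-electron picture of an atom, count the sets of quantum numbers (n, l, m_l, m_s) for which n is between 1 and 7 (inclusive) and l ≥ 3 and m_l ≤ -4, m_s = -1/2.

10

Work shell by shell — for each n, count the (l, m_l) pairs that satisfy l ≥ 3 and m_l ≤ -4:
n=5 → 1; n=6 → 3; n=7 → 6.
Orbitals: 1 + 3 + 6 = 10. With m_s fixed to -1/2 there is one state per orbital, so 10 states.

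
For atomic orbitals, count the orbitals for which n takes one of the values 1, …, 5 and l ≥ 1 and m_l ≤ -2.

For each n in the range, tally the orbitals obeying l ≥ 1 and m_l ≤ -2:
n=3 → 1; n=4 → 3; n=5 → 6.
Total orbitals: 1 + 3 + 6 = 10.

10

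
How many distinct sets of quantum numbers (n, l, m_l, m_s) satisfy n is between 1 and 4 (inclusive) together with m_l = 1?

12

Count contributing orbitals for each principal shell:
n=2 → 1; n=3 → 2; n=4 → 3.
Orbitals: 1 + 2 + 3 = 6. Including both spin states (m_s = ±1/2) gives 2 × 6 = 12 states.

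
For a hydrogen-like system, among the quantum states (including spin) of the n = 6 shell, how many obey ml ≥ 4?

With n = 6 the allowed l are 0, 1, …, 5.
Orbitals with ml ≥ 4, by l: l=4 → 1; l=5 → 2.
Orbitals: 1 + 2 = 3. Each orbital carries two spin states, so 3 × 2 = 6 states.

6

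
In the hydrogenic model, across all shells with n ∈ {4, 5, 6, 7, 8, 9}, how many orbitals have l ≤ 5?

185

Go shell by shell, enumerating (l, m_l) with l ≤ 5:
n=4 → 16; n=5 → 25; n=6 → 36; n=7 → 36; n=8 → 36; n=9 → 36.
Total orbitals: 16 + 25 + 36 + 36 + 36 + 36 = 185.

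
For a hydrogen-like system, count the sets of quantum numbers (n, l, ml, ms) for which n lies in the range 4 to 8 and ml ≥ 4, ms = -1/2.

Work shell by shell — for each n, count the (l, ml) pairs that satisfy ml ≥ 4:
n=5 → 1; n=6 → 3; n=7 → 6; n=8 → 10.
Orbitals: 1 + 3 + 6 + 10 = 20. With ms fixed to -1/2 there is one state per orbital, so 20 states.

20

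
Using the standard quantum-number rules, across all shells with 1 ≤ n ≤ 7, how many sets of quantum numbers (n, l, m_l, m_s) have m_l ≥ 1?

112

Count contributing orbitals for each principal shell:
n=2 → 1; n=3 → 3; n=4 → 6; n=5 → 10; n=6 → 15; n=7 → 21.
Orbitals: 1 + 3 + 6 + 10 + 15 + 21 = 56. Including both spin states (m_s = ±1/2) gives 2 × 56 = 112 states.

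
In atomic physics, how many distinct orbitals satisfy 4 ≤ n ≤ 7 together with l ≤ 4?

For each n in the range, tally the orbitals obeying l ≤ 4:
n=4 → 16; n=5 → 25; n=6 → 25; n=7 → 25.
Total orbitals: 16 + 25 + 25 + 25 = 91.

91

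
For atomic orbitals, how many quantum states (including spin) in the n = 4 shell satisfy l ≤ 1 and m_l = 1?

For n = 4, l ranges over 0 … 3.
Orbitals with l ≤ 1 and m_l = 1, by l: l=1 → 1.
Orbitals: 1. Each orbital carries two spin states, so 1 × 2 = 2 states.

2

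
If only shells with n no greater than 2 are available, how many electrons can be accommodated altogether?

10

Total orbitals = 1² + 2² = 5. Doubling for spin gives 10 electrons.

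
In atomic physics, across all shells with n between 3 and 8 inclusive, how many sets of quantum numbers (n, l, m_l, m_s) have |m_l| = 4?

40

Per-shell orbital counts meeting the constraint:
n=5 → 2; n=6 → 4; n=7 → 6; n=8 → 8.
Orbitals: 2 + 4 + 6 + 8 = 20. Including both spin states (m_s = ±1/2) gives 2 × 20 = 40 states.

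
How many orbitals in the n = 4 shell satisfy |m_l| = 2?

4

With n = 4 the allowed l are 0, 1, …, 3.
Orbitals with |m_l| = 2, by l: l=2 → 2; l=3 → 2.
Total orbitals: 2 + 2 = 4.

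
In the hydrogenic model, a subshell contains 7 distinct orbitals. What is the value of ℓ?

2ℓ+1 = 7 gives ℓ = 3.

ℓ = 3 (f)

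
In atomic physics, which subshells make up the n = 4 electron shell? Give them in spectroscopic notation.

For n = 4, l runs from 0 to 3. In spectroscopic notation l = 0,1,2,… ↔ s,p,d,f,g,h,i, so the subshells are 4s, 4p, 4d, 4f.

4s, 4p, 4d, 4f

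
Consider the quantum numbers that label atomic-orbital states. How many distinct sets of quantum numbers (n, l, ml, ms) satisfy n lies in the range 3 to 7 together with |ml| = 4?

24

Treat each shell separately and count matching orbitals:
n=5 → 2; n=6 → 4; n=7 → 6.
Orbitals: 2 + 4 + 6 = 12. Including both spin states (ms = ±1/2) gives 2 × 12 = 24 states.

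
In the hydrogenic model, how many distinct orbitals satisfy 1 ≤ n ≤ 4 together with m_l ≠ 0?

20

Work shell by shell — for each n, count the (l, m_l) pairs that satisfy m_l ≠ 0:
n=2 → 2; n=3 → 6; n=4 → 12.
Total orbitals: 2 + 6 + 12 = 20.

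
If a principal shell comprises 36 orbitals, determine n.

n² = 36 ⇒ n = 6.

n = 6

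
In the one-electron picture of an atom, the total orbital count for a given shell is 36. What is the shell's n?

n² = 36 ⇒ n = 6.

n = 6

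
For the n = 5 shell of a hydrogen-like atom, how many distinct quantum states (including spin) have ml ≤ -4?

2

Go through l = 0, …, 4 (the values permitted for n = 5).
Orbitals with ml ≤ -4, by l: l=4 → 1.
Orbitals: 1. Each orbital carries two spin states, so 1 × 2 = 2 states.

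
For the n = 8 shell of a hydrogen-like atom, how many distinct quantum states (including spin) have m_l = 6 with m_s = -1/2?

For n = 8, l ranges over 0 … 7.
The (l, m_l) pairs meeting m_l = 6 give: l=6 → 1; l=7 → 1.
Orbitals: 1 + 1 = 2. With m_s fixed to a single value there is one state per orbital, giving 2 states.

2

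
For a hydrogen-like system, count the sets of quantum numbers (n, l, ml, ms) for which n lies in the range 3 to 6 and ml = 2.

Per-shell orbital counts meeting the constraint:
n=3 → 1; n=4 → 2; n=5 → 3; n=6 → 4.
Orbitals: 1 + 2 + 3 + 4 = 10. Including both spin states (ms = ±1/2) gives 2 × 10 = 20 states.

20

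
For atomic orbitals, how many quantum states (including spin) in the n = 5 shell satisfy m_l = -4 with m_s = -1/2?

1

For n = 5, l ranges over 0 … 4.
Orbitals with m_l = -4, by l: l=4 → 1.
Orbitals: 1. With m_s fixed to a single value there is one state per orbital, giving 1 state.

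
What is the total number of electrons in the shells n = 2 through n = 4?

58

Shell n has n² orbitals: 2²=4 + 3²=9 + 4²=16 = 29 orbitals.
Two spin states per orbital: 2 × 29 = 58 electrons.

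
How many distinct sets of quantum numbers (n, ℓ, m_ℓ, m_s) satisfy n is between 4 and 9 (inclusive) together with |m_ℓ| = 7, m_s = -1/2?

6

Per-shell orbital counts meeting the constraint:
n=8 → 2; n=9 → 4.
Orbitals: 2 + 4 = 6. With m_s fixed to -1/2 there is one state per orbital, so 6 states.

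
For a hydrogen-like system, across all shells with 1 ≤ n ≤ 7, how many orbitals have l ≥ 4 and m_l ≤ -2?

22

Per-shell orbital counts meeting the constraint:
n=5 → 3; n=6 → 7; n=7 → 12.
Total orbitals: 3 + 7 + 12 = 22.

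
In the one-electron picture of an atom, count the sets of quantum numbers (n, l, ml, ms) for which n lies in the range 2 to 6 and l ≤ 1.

40

For each n in the range, tally the orbitals obeying l ≤ 1:
n=2 → 4; n=3 → 4; n=4 → 4; n=5 → 4; n=6 → 4.
Orbitals: 4 + 4 + 4 + 4 + 4 = 20. Including both spin states (ms = ±1/2) gives 2 × 20 = 40 states.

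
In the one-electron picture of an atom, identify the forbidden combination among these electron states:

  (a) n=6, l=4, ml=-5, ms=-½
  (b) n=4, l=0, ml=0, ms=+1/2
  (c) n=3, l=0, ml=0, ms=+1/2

(a) has |ml| = 5 > l = 4, violating −l ≤ ml ≤ l.
The remaining sets (b), (c) satisfy all four rules.

(a)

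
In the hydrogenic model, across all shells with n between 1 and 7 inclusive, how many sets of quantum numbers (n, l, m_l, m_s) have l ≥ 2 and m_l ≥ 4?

20

Per-shell orbital counts meeting the constraint:
n=5 → 1; n=6 → 3; n=7 → 6.
Orbitals: 1 + 3 + 6 = 10. Including both spin states (m_s = ±1/2) gives 2 × 10 = 20 states.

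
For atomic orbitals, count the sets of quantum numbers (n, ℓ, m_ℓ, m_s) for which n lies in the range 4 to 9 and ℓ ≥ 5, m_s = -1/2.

130

For each n in the range, tally the orbitals obeying ℓ ≥ 5:
n=6 → 11; n=7 → 24; n=8 → 39; n=9 → 56.
Orbitals: 11 + 24 + 39 + 56 = 130. With m_s fixed to -1/2 there is one state per orbital, so 130 states.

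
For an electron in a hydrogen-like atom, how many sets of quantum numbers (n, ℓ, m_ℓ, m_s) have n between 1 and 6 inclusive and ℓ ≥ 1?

Count contributing orbitals for each principal shell:
n=2 → 3; n=3 → 8; n=4 → 15; n=5 → 24; n=6 → 35.
Orbitals: 3 + 8 + 15 + 24 + 35 = 85. Including both spin states (m_s = ±1/2) gives 2 × 85 = 170 states.

170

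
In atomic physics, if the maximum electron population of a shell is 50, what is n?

n = 5

2n² = 50 ⇒ n² = 25 ⇒ n = 5.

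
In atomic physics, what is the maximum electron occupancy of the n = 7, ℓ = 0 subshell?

2

A subshell with ℓ = 0 has 2ℓ+1 = 1 orbital, each holding 2 electrons (spin ±1/2), so 1 × 2 = 2.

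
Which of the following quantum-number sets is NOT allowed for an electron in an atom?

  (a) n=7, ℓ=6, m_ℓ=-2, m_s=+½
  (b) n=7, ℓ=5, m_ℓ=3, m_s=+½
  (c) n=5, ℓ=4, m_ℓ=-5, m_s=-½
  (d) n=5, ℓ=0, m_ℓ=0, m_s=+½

(c) has |m_ℓ| = 5 > ℓ = 4, violating −ℓ ≤ m_ℓ ≤ ℓ.
The remaining sets (a), (b), (d) satisfy all four rules.

(c)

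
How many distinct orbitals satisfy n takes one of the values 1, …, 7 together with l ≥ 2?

Count contributing orbitals for each principal shell:
n=3 → 5; n=4 → 12; n=5 → 21; n=6 → 32; n=7 → 45.
Total orbitals: 5 + 12 + 21 + 32 + 45 = 115.

115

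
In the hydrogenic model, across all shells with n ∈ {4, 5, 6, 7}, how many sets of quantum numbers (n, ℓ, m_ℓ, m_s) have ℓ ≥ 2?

220

Work shell by shell — for each n, count the (ℓ, m_ℓ) pairs that satisfy ℓ ≥ 2:
n=4 → 12; n=5 → 21; n=6 → 32; n=7 → 45.
Orbitals: 12 + 21 + 32 + 45 = 110. Including both spin states (m_s = ±1/2) gives 2 × 110 = 220 states.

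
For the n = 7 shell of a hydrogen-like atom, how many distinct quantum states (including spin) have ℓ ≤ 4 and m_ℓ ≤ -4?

The n = 7 shell has ℓ = 0 through 6; check each.
Orbitals with ℓ ≤ 4 and m_ℓ ≤ -4, by ℓ: ℓ=4 → 1.
Orbitals: 1. Each orbital carries two spin states, so 1 × 2 = 2 states.

2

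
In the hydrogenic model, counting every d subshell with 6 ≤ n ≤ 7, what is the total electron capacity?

20

A d subshell (l = 2) exists for every n ≥ 3, so shells n = 6, 7 each contribute one — 2 subshells.
Since each d subshell holds 2(2·2+1) = 10 electrons, the total is 2 × 10 = 20.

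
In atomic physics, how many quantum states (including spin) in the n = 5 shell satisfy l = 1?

6

For n = 5, l ranges over 0 … 4.
Per l-value: l=1 → 3.
Orbitals: 3. Each orbital carries two spin states, so 3 × 2 = 6 states.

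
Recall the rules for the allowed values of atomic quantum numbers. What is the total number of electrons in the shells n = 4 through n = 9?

Shell n has n² orbitals: 4²=16 + 5²=25 + 6²=36 + 7²=49 + 8²=64 + 9²=81 = 271 orbitals.
Two spin states per orbital: 2 × 271 = 542 electrons.

542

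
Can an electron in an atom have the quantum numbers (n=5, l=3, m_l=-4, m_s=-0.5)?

Not allowed

The magnetic quantum number must satisfy −l ≤ m_l ≤ l. With l = 3, m_l can only be -3, -2, -1, 0, 1, 2, 3, so m_l = -4 is forbidden.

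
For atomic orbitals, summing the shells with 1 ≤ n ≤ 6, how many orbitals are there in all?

Shell n has n² orbitals: 1²=1 + 2²=4 + 3²=9 + 4²=16 + 5²=25 + 6²=36 = 91 orbitals.

91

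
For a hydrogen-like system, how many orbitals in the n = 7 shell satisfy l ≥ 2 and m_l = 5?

The n = 7 shell has l = 0 through 6; check each.
Per l-value: l=5 → 1; l=6 → 1.
Total orbitals: 1 + 1 = 2.

2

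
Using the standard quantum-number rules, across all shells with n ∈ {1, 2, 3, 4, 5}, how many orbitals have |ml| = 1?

20

Per-shell orbital counts meeting the constraint:
n=2 → 2; n=3 → 4; n=4 → 6; n=5 → 8.
Total orbitals: 2 + 4 + 6 + 8 = 20.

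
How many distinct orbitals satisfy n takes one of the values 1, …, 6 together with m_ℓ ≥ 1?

Treat each shell separately and count matching orbitals:
n=2 → 1; n=3 → 3; n=4 → 6; n=5 → 10; n=6 → 15.
Total orbitals: 1 + 3 + 6 + 10 + 15 = 35.

35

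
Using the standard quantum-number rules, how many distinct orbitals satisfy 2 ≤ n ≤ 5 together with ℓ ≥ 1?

50

Work shell by shell — for each n, count the (ℓ, m_ℓ) pairs that satisfy ℓ ≥ 1:
n=2 → 3; n=3 → 8; n=4 → 15; n=5 → 24.
Total orbitals: 3 + 8 + 15 + 24 = 50.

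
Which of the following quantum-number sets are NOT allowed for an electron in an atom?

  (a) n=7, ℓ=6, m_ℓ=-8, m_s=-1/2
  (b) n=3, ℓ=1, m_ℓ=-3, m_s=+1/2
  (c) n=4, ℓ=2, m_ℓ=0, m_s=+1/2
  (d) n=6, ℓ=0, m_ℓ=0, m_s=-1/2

(a) has |m_ℓ| = 8 > ℓ = 6, violating −ℓ ≤ m_ℓ ≤ ℓ.
(b) has |m_ℓ| = 3 > ℓ = 1, violating −ℓ ≤ m_ℓ ≤ ℓ.
The remaining sets (c), (d) satisfy all four rules.

(a) and (b)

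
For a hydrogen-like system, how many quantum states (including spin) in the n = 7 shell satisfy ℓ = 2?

For n = 7, ℓ ranges over 0 … 6.
Per ℓ-value: ℓ=2 → 5.
Orbitals: 5. Each orbital carries two spin states, so 5 × 2 = 10 states.

10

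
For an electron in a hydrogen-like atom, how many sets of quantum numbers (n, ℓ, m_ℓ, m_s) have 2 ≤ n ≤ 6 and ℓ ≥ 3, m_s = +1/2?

50

Go shell by shell, enumerating (ℓ, m_ℓ) with ℓ ≥ 3:
n=4 → 7; n=5 → 16; n=6 → 27.
Orbitals: 7 + 16 + 27 = 50. With m_s fixed to +1/2 there is one state per orbital, so 50 states.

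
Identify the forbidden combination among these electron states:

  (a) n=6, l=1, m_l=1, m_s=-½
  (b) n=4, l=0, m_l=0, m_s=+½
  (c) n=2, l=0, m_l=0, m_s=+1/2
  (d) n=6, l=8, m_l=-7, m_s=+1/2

(d) has l = 8 ≥ n = 6, violating 0 ≤ l ≤ n−1.
The remaining sets (a), (b), (c) satisfy all four rules.

(d)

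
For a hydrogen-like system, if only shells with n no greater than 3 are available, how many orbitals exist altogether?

Total orbitals = 1² + 2² + 3² = 14.

14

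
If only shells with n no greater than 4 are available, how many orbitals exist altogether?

30

Total orbitals = 1² + 2² + 3² + 4² = 30.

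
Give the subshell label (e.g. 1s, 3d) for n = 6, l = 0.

l = 0 corresponds to the letter 's', so the subshell is 6s.

6s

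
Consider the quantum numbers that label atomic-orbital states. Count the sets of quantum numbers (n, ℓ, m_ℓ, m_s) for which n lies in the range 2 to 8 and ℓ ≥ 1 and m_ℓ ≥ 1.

168

Work shell by shell — for each n, count the (ℓ, m_ℓ) pairs that satisfy ℓ ≥ 1 and m_ℓ ≥ 1:
n=2 → 1; n=3 → 3; n=4 → 6; n=5 → 10; n=6 → 15; n=7 → 21; n=8 → 28.
Orbitals: 1 + 3 + 6 + 10 + 15 + 21 + 28 = 84. Including both spin states (m_s = ±1/2) gives 2 × 84 = 168 states.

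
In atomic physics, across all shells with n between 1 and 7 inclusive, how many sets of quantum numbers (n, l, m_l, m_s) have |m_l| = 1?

Go shell by shell, enumerating (l, m_l) with |m_l| = 1:
n=2 → 2; n=3 → 4; n=4 → 6; n=5 → 8; n=6 → 10; n=7 → 12.
Orbitals: 2 + 4 + 6 + 8 + 10 + 12 = 42. Including both spin states (m_s = ±1/2) gives 2 × 42 = 84 states.

84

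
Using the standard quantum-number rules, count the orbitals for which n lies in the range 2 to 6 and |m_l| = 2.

20

For each n in the range, tally the orbitals obeying |m_l| = 2:
n=3 → 2; n=4 → 4; n=5 → 6; n=6 → 8.
Total orbitals: 2 + 4 + 6 + 8 = 20.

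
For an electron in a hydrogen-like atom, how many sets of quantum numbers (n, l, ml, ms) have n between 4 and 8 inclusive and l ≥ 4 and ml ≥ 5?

Go shell by shell, enumerating (l, ml) with l ≥ 4 and ml ≥ 5:
n=6 → 1; n=7 → 3; n=8 → 6.
Orbitals: 1 + 3 + 6 = 10. Including both spin states (ms = ±1/2) gives 2 × 10 = 20 states.

20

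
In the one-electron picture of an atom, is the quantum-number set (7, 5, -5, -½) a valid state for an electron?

n = 7 is a positive integer. l = 5 satisfies 0 ≤ l ≤ n−1 = 6. ml = -5 lies in the range −l … +l (here −5 … 5). ms = -1/2 is one of ±1/2.
All four constraints are satisfied.

Valid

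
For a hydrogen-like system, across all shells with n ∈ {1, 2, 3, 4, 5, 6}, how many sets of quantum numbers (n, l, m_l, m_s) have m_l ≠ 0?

140

Treat each shell separately and count matching orbitals:
n=2 → 2; n=3 → 6; n=4 → 12; n=5 → 20; n=6 → 30.
Orbitals: 2 + 6 + 12 + 20 + 30 = 70. Including both spin states (m_s = ±1/2) gives 2 × 70 = 140 states.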